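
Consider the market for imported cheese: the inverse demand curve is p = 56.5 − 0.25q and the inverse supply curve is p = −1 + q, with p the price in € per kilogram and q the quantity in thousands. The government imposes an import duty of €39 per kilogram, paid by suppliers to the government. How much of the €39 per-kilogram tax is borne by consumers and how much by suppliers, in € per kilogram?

Inverting to q(p) form: qd = 226 − 4p; qs = p + 1.
Without the tax, 226 − 4p = p + 1 gives 5p = 225, so p* = €45 and q* = 46.
With the tax collected from suppliers, supply shifts: qs = (p − 39) + 1.
New equilibrium: consumers pay €52.8, suppliers receive €13.8, q = 14.8. (Wedge: pb − ps = 39.)
Burden on consumers: €7.8; on suppliers: €31.2. (They sum to €39.)
The less price-elastic side of the market bears the larger share of a per-unit tax.

Consumers bear €7.8 per kilogram; suppliers bear €31.2 per kilogram.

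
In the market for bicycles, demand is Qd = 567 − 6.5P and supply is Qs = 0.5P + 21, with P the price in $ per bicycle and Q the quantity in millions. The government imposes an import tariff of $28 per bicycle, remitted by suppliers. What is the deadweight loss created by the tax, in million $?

Deadweight loss = $182 million.

Before the tax: set 567 − 6.5P = 0.5P + 21 → P* = $78, Q* = 60.
With the tax collected from suppliers, supply shifts: Qs = 0.5(P − 28) + 21.
New equilibrium: consumers pay $80, suppliers receive $52, Q = 47. (Wedge: Pb − Ps = 28.)
Quantity falls by |ΔQ| = |60 − 47| = 13.
DWL = ½ · t · |ΔQ| = ½ · 28 · 13 = $182.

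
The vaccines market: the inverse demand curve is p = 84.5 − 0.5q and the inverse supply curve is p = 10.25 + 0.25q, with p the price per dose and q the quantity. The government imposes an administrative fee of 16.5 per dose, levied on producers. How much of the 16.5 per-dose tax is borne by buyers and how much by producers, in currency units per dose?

Buyers bear 11 per dose; producers bear 5.5 per dose.

Inverting to q(p) form: qd = 169 − 2p; qs = 4p − 41.
Before the tax: set 169 − 2p = 4p − 41 → p* = 35, q* = 99.
With the tax collected from producers, supply shifts: qs = 4(p − 16.5) − 41.
New equilibrium: buyers pay 46, producers receive 29.5, q = 77. (Wedge: pb − ps = 16.5.)
Burden on buyers: 11; on producers: 5.5. (They sum to 16.5.)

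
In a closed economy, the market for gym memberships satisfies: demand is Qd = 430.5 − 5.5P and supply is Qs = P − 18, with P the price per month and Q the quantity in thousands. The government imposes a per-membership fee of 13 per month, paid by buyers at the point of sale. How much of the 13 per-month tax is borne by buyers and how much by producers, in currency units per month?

Without the tax, 430.5 − 5.5P = P − 18 gives 6.5P = 448.5, so P* = 69 and Q* = 51.
With the tax collected from buyers, demand (in seller-price terms) shifts: Qd = 430.5 − 5.5(P + 13).
Solving gives Q = 40 with buyers paying 71 and producers receiving 58 (the 13 wedge).
Burden on buyers: 2; on producers: 11. (They sum to 13.)
The less price-elastic side of the market bears the larger share of a per-unit tax.

Buyers bear 2 per month; producers bear 11 per month.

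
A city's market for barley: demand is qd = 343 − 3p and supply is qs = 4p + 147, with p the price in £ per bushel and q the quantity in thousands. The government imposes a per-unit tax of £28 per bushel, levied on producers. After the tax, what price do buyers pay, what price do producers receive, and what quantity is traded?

Before the tax: set 343 − 3p = 4p + 147 → p* = £28, q* = 259.
With the tax collected from producers, supply shifts: qs = 4(p − 28) + 147.
New equilibrium: buyers pay £44, producers receive £16, q = 211. (Wedge: pb − ps = 28.)
The less price-elastic side of the market bears the larger share of a per-unit tax.

Buyers pay £44; producers receive £16; quantity = 211.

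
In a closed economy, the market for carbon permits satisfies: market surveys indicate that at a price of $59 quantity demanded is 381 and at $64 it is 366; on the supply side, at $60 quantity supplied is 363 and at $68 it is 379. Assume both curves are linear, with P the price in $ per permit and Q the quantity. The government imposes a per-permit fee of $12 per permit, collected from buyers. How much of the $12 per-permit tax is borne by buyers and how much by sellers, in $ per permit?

Buyers bear $4.8 per permit; sellers bear $7.2 per permit.

Demand slope: (366 − 381)/(64 − 59) = -3, so Qd = 558 − 3P.
Supply slope: (379 − 363)/(68 − 60) = 2, so Qs = 2P + 243.
Before the tax: set 558 − 3P = 2P + 243 → P* = $63, Q* = 369.
With the tax collected from buyers, demand (in seller-price terms) shifts: Qd = 558 − 3(P + 12).
Solving gives Q = 354.6 with buyers paying $67.8 and sellers receiving $55.8 (the $12 wedge).
Burden on buyers: $4.8; on sellers: $7.2. (They sum to $12.)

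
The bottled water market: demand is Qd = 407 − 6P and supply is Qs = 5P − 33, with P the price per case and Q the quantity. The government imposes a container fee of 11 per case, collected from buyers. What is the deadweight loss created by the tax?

Before the tax: set 407 − 6P = 5P − 33 → P* = 40, Q* = 167.
With the tax collected from buyers, demand (in seller-price terms) shifts: Qd = 407 − 6(P + 11).
Solving gives Q = 137 with buyers paying 45 and suppliers receiving 34 (the 11 wedge).
Quantity falls by |ΔQ| = |167 − 137| = 30.
DWL = ½ · t · |ΔQ| = ½ · 11 · 30 = 165.

Deadweight loss = 165.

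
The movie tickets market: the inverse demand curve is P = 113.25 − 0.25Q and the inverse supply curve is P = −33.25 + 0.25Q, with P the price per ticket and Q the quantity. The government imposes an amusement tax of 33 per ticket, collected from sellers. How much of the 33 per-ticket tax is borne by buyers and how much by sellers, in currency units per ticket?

Buyers bear 16.5 per ticket; sellers bear 16.5 per ticket.

Rewrite in direct form: Qd = 453 − 4P and Qs = 4P + 133.
Before the tax: set 453 − 4P = 4P + 133 → P* = 40, Q* = 293.
With the tax collected from sellers, supply shifts: Qs = 4(P − 33) + 133.
New equilibrium: buyers pay 56.5, sellers receive 23.5, Q = 227. (Wedge: Pb − Ps = 33.)
Burden on buyers: 16.5; on sellers: 16.5. (They sum to 33.)
The less price-elastic side of the market bears the larger share of a per-unit tax.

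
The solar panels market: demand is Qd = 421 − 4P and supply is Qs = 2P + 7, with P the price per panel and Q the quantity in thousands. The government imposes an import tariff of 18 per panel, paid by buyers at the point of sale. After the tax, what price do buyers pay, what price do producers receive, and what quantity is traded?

Without the tax, 421 − 4P = 2P + 7 gives 6P = 414, so P* = 69 and Q* = 145.
With the tax collected from buyers, demand (in seller-price terms) shifts: Qd = 421 − 4(P + 18).
Solving gives Q = 121 with buyers paying 75 and producers receiving 57 (the 18 wedge).

Buyers pay 75; producers receive 57; quantity = 121.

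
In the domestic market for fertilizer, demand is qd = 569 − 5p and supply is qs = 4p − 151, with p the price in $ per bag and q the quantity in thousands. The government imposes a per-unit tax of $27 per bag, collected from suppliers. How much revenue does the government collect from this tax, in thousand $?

Without the tax, 569 − 5p = 4p − 151 gives 9p = 720, so p* = $80 and q* = 169.
With the tax collected from suppliers, supply shifts: qs = 4(p − 27) − 151.
New equilibrium: consumers pay $92, suppliers receive $65, q = 109. (Wedge: pb − ps = 27.)
Revenue = t · Q = 27 · 109 = $2943.

Tax revenue = $2943 thousand.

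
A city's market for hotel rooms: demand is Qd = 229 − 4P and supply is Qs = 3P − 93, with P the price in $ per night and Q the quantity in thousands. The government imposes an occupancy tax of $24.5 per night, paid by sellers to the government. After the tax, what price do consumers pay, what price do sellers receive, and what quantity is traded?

Consumers pay $56.5; sellers receive $32; quantity = 3.

Without the tax, 229 − 4P = 3P − 93 gives 7P = 322, so P* = $46 and Q* = 45.
With the tax collected from sellers, supply shifts: Qs = 3(P − 24.5) − 93.
Solving gives Q = 3 with consumers paying $56.5 and sellers receiving $32 (the $24.5 wedge).
The less price-elastic side of the market bears the larger share of a per-unit tax.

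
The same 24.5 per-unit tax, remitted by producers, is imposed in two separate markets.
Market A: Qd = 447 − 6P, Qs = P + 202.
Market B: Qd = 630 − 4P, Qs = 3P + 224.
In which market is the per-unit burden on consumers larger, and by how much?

Market A: pre-tax P* = 35, Q* = 237; post-tax Q = 216; per-unit burden on consumers = 3.5.
Market B: pre-tax P* = 58, Q* = 398; post-tax Q = 356; per-unit burden on consumers = 10.5.
Difference: 3.5 vs 10.5 → market B is larger by 7.

Market B, by 7.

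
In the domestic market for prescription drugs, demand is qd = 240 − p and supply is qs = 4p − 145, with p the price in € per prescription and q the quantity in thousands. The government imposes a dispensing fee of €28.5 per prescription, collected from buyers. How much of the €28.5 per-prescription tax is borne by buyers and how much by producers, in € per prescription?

Without the tax, 240 − p = 4p − 145 gives 5p = 385, so p* = €77 and q* = 163.
With the tax collected from buyers, demand (in seller-price terms) shifts: qd = 240 − (p + 28.5).
Solving gives q = 140.2 with buyers paying €99.8 and producers receiving €71.3 (the €28.5 wedge).
Burden on buyers: €22.8; on producers: €5.7. (They sum to €28.5.)

Buyers bear €22.8 per prescription; producers bear €5.7 per prescription.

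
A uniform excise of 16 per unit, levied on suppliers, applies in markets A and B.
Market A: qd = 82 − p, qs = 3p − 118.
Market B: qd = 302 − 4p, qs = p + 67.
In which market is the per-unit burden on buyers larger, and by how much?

Market A, by 8.8.

Market A: pre-tax p* = 50, q* = 32; post-tax q = 20; per-unit burden on buyers = 12.
Market B: pre-tax p* = 47, q* = 114; post-tax q = 101.2; per-unit burden on buyers = 3.2.
Difference: 12 vs 3.2 → market A is larger by 8.8.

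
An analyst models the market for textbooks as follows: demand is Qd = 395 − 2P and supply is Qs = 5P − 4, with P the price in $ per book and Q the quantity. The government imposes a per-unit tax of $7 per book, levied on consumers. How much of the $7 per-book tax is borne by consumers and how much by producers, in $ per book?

Before the tax: set 395 − 2P = 5P − 4 → P* = $57, Q* = 281.
With the tax collected from consumers, demand (in seller-price terms) shifts: Qd = 395 − 2(P + 7).
New equilibrium: consumers pay $62, producers receive $55, Q = 271. (Wedge: Pb − Ps = 7.)
Burden on consumers: $5; on producers: $2. (They sum to $7.)
The less price-elastic side of the market bears the larger share of a per-unit tax.

Consumers bear $5 per book; producers bear $2 per book.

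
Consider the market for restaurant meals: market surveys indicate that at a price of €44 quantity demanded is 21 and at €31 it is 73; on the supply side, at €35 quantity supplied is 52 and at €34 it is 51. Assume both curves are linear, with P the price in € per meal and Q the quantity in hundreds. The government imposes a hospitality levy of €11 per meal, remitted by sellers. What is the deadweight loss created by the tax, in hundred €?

Deadweight loss = €48.4 hundred.

Demand slope: (73 − 21)/(31 − 44) = -4, so Qd = 197 − 4P.
Supply slope: (51 − 52)/(34 − 35) = 1, so Qs = P + 17.
Without the tax, 197 − 4P = P + 17 gives 5P = 180, so P* = €36 and Q* = 53.
With the tax collected from sellers, supply shifts: Qs = (P − 11) + 17.
Solving gives Q = 44.2 with buyers paying €38.2 and sellers receiving €27.2 (the €11 wedge).
Quantity falls by |ΔQ| = |53 − 44.2| = 8.8.
DWL = ½ · t · |ΔQ| = ½ · 11 · 8.8 = €48.4.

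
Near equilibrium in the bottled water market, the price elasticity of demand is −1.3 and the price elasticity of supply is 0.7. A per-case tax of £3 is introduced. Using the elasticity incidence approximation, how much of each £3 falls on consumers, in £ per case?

Incidence ratio: consumers' share ≈ εs / (εs + |εd|) = 0.7 / (0.7 + 1.3) = 0.35.
So consumers bear ≈ 0.35 × £3 = £1.05; producers bear £1.95.

Consumers bear ≈ £1.05 per case.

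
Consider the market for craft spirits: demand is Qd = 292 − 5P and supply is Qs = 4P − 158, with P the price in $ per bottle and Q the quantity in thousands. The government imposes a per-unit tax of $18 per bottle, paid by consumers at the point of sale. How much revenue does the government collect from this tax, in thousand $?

Tax revenue = $36 thousand.

Before the tax: set 292 − 5P = 4P − 158 → P* = $50, Q* = 42.
With the tax collected from consumers, demand (in seller-price terms) shifts: Qd = 292 − 5(P + 18).
Solving gives Q = 2 with consumers paying $58 and sellers receiving $40 (the $18 wedge).
Revenue = t · Q = 18 · 2 = $36.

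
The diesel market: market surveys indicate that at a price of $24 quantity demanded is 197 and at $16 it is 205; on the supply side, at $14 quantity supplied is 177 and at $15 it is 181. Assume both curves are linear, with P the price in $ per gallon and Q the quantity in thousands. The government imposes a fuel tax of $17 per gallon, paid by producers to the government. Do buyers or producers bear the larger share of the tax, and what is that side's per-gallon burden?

Buyers bear the larger share: $13.6 per gallon.

Demand slope: (205 − 197)/(16 − 24) = -1, so Qd = 221 − P.
Supply slope: (181 − 177)/(15 − 14) = 4, so Qs = 4P + 121.
Before the tax: set 221 − P = 4P + 121 → P* = $20, Q* = 201.
With the tax collected from producers, supply shifts: Qs = 4(P − 17) + 121.
Solving gives Q = 187.4 with buyers paying $33.6 and producers receiving $16.6 (the $17 wedge).
Per-gallon burden: buyers $13.6, producers $3.4.
Buyers take the larger share because demand is less price-elastic here (demand slope 1 vs supply slope 4).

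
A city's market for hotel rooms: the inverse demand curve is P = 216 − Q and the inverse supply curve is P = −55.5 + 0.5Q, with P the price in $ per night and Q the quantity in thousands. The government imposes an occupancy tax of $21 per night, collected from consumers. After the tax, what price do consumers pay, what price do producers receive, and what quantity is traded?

Consumers pay $49; producers receive $28; quantity = 167.

Rewrite in direct form: Qd = 216 − P and Qs = 2P + 111.
Before the tax: set 216 − P = 2P + 111 → P* = $35, Q* = 181.
With the tax collected from consumers, demand (in seller-price terms) shifts: Qd = 216 − (P + 21).
Solving gives Q = 167 with consumers paying $49 and producers receiving $28 (the $21 wedge).
The less price-elastic side of the market bears the larger share of a per-unit tax.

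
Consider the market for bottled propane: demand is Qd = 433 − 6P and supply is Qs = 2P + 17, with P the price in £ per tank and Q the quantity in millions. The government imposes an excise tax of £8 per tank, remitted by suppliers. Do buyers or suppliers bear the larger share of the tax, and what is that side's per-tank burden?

Before the tax: set 433 − 6P = 2P + 17 → P* = £52, Q* = 121.
With the tax collected from suppliers, supply shifts: Qs = 2(P − 8) + 17.
New equilibrium: buyers pay £54, suppliers receive £46, Q = 109. (Wedge: Pb − Ps = 8.)
Per-tank burden: buyers £2, suppliers £6.
Suppliers take the larger share because supply is less price-elastic here (demand slope 6 vs supply slope 2).

Suppliers bear the larger share: £6 per tank.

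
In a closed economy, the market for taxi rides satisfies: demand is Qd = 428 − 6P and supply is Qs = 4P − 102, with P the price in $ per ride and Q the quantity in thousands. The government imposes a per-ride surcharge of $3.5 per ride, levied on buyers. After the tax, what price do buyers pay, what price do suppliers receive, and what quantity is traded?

Before the tax: set 428 − 6P = 4P − 102 → P* = $53, Q* = 110.
With the tax collected from buyers, demand (in seller-price terms) shifts: Qd = 428 − 6(P + 3.5).
Solving gives Q = 101.6 with buyers paying $54.4 and suppliers receiving $50.9 (the $3.5 wedge).
The less price-elastic side of the market bears the larger share of a per-unit tax.

Buyers pay $54.4; suppliers receive $50.9; quantity = 101.6.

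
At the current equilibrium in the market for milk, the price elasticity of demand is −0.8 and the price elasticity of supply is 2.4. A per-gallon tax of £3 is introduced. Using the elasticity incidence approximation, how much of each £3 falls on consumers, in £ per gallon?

Incidence ratio: consumers' share ≈ εs / (εs + |εd|) = 2.4 / (2.4 + 0.8) = 0.75.
So consumers bear ≈ 0.75 × £3 = £2.25; sellers bear £0.75.

Consumers bear ≈ £2.25 per gallon.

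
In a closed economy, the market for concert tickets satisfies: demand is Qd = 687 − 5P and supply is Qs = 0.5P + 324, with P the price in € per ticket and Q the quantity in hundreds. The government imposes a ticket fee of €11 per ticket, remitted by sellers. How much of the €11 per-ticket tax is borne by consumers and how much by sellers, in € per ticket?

Before the tax: set 687 − 5P = 0.5P + 324 → P* = €66, Q* = 357.
With the tax collected from sellers, supply shifts: Qs = 0.5(P − 11) + 324.
Solving gives Q = 352 with consumers paying €67 and sellers receiving €56 (the €11 wedge).
Burden on consumers: €1; on sellers: €10. (They sum to €11.)

Consumers bear €1 per ticket; sellers bear €10 per ticket.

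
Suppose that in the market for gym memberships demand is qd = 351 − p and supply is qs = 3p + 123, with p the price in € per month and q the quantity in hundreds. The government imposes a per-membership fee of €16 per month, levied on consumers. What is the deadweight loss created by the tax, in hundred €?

Before the tax: set 351 − p = 3p + 123 → p* = €57, q* = 294.
With the tax collected from consumers, demand (in seller-price terms) shifts: qd = 351 − (p + 16).
Solving gives q = 282 with consumers paying €69 and producers receiving €53 (the €16 wedge).
Quantity falls by |ΔQ| = |294 − 282| = 12.
DWL = ½ · t · |ΔQ| = ½ · 16 · 12 = €96.

Deadweight loss = €96 hundred.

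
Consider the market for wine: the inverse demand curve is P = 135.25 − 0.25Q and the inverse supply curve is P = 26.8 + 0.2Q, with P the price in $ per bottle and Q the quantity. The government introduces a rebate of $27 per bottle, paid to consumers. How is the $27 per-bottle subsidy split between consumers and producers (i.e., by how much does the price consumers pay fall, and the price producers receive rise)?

Consumers gain $15 per bottle; producers gain $12 per bottle.

Rewrite in direct form: Qd = 541 − 4P and Qs = 5P − 134.
Without the subsidy, 541 − 4P = 5P − 134 gives 9P = 675, so P* = $75 and Q* = 241.
With a per-unit subsidy paid to consumers, each effectively pays P − 27, so demand becomes Qd = 541 − 4(P − 27).
Solving gives Q = 301 with consumers paying $60 and producers receiving $87 (the $27 wedge).
Gain to consumers: $15; to producers: $12. (They sum to $27.)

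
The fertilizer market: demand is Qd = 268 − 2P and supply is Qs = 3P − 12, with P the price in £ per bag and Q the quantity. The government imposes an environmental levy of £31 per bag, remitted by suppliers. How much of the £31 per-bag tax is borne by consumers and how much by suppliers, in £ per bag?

Consumers bear £18.6 per bag; suppliers bear £12.4 per bag.

Before the tax: set 268 − 2P = 3P − 12 → P* = £56, Q* = 156.
With the tax collected from suppliers, supply shifts: Qs = 3(P − 31) − 12.
Solving gives Q = 118.8 with consumers paying £74.6 and suppliers receiving £43.6 (the £31 wedge).
Burden on consumers: £18.6; on suppliers: £12.4. (They sum to £31.)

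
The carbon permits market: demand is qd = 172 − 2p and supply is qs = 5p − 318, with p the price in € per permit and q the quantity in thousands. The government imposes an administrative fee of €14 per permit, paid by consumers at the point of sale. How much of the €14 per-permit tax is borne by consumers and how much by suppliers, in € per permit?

Consumers bear €10 per permit; suppliers bear €4 per permit.

Without the tax, 172 − 2p = 5p − 318 gives 7p = 490, so p* = €70 and q* = 32.
With the tax collected from consumers, demand (in seller-price terms) shifts: qd = 172 − 2(p + 14).
Solving gives q = 12 with consumers paying €80 and suppliers receiving €66 (the €14 wedge).
Burden on consumers: €10; on suppliers: €4. (They sum to €14.)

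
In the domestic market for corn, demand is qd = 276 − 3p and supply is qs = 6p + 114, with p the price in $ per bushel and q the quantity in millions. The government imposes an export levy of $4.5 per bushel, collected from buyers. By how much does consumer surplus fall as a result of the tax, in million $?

Before the tax: set 276 − 3p = 6p + 114 → p* = $18, q* = 222.
With the tax collected from buyers, demand (in seller-price terms) shifts: qd = 276 − 3(p + 4.5).
New equilibrium: buyers pay $21, producers receive $16.5, q = 213. (Wedge: pb − ps = 4.5.)
ΔCS is the trapezoid between Q = 213 and Q = 222 of height $3: ½ · (222 + 213) · 3 = $652.5.

Consumer surplus falls by $652.5 million.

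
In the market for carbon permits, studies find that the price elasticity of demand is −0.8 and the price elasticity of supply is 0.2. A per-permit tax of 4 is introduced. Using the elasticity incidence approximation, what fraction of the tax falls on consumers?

Consumers' share ≈ 0.2.

Incidence ratio: consumers' share ≈ εs / (εs + |εd|) = 0.2 / (0.2 + 0.8) = 0.2.
Supply is the less elastic side, so consumers bear the smaller share.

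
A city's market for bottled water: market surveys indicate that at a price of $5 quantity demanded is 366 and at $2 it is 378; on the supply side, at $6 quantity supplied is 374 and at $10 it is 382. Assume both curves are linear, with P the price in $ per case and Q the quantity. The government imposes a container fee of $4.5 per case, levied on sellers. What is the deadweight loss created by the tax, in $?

Deadweight loss = $13.5.

Demand slope: (378 − 366)/(2 − 5) = -4, so Qd = 386 − 4P.
Supply slope: (382 − 374)/(10 − 6) = 2, so Qs = 2P + 362.
Before the tax: set 386 − 4P = 2P + 362 → P* = $4, Q* = 370.
With the tax collected from sellers, supply shifts: Qs = 2(P − 4.5) + 362.
New equilibrium: consumers pay $5.5, sellers receive $1, Q = 364. (Wedge: Pb − Ps = 4.5.)
Quantity falls by |ΔQ| = |370 − 364| = 6.
DWL = ½ · t · |ΔQ| = ½ · 4.5 · 6 = $13.5.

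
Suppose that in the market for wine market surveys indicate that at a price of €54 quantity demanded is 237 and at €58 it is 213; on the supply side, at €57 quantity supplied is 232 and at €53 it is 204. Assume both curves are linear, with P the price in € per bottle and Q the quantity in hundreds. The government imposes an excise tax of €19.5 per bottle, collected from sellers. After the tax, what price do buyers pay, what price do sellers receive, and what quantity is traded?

Demand slope: (213 − 237)/(58 − 54) = -6, so Qd = 561 − 6P.
Supply slope: (204 − 232)/(53 − 57) = 7, so Qs = 7P − 167.
Before the tax: set 561 − 6P = 7P − 167 → P* = €56, Q* = 225.
With the tax collected from sellers, supply shifts: Qs = 7(P − 19.5) − 167.
Solving gives Q = 162 with buyers paying €66.5 and sellers receiving €47 (the €19.5 wedge).
The less price-elastic side of the market bears the larger share of a per-unit tax.

Buyers pay €66.5; sellers receive €47; quantity = 162.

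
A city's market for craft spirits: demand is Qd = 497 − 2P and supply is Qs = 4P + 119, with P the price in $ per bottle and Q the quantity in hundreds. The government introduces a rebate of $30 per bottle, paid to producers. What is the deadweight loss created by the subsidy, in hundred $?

Before the subsidy: set 497 − 2P = 4P + 119 → P* = $63, Q* = 371.
With a per-unit subsidy paid to producers, each receives P + 30 per unit sold, so supply becomes Qs = 4(P + 30) + 119.
Solving gives Q = 411 with consumers paying $43 and producers receiving $73 (the $30 wedge).
Quantity rises by |ΔQ| = |371 − 411| = 40.
DWL = ½ · t · |ΔQ| = ½ · 30 · 40 = $600.

Deadweight loss = $600 hundred.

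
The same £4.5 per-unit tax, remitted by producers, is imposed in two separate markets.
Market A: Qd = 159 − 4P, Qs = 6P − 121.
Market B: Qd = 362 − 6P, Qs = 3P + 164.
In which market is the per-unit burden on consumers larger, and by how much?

Market A: pre-tax P* = £28, Q* = 47; post-tax Q = 36.2; per-unit burden on consumers = £2.7.
Market B: pre-tax P* = £22, Q* = 230; post-tax Q = 221; per-unit burden on consumers = £1.5.
Difference: £2.7 vs £1.5 → market A is larger by £1.2.

Market A, by £1.2.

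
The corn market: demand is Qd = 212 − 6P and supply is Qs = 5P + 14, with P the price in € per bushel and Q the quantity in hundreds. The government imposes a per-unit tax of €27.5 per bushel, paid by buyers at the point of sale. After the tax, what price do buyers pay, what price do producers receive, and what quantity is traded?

Without the tax, 212 − 6P = 5P + 14 gives 11P = 198, so P* = €18 and Q* = 104.
With the tax collected from buyers, demand (in seller-price terms) shifts: Qd = 212 − 6(P + 27.5).
New equilibrium: buyers pay €30.5, producers receive €3, Q = 29. (Wedge: Pb − Ps = 27.5.)

Buyers pay €30.5; producers receive €3; quantity = 29.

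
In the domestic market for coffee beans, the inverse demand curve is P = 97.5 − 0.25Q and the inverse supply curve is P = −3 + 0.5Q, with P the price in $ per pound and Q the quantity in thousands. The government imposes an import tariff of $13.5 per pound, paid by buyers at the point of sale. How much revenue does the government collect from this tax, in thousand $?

Rewrite in direct form: Qd = 390 − 4P and Qs = 2P + 6.
Without the tax, 390 − 4P = 2P + 6 gives 6P = 384, so P* = $64 and Q* = 134.
With the tax collected from buyers, demand (in seller-price terms) shifts: Qd = 390 − 4(P + 13.5).
New equilibrium: buyers pay $68.5, producers receive $55, Q = 116. (Wedge: Pb − Ps = 13.5.)
Revenue = t · Q = 13.5 · 116 = $1566.

Tax revenue = $1566 thousand.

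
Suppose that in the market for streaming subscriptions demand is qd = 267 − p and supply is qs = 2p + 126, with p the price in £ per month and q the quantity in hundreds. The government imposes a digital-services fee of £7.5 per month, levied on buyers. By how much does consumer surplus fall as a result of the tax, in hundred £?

Without the tax, 267 − p = 2p + 126 gives 3p = 141, so p* = £47 and q* = 220.
With the tax collected from buyers, demand (in seller-price terms) shifts: qd = 267 − (p + 7.5).
New equilibrium: buyers pay £52, producers receive £44.5, q = 215. (Wedge: pb − ps = 7.5.)
ΔCS is the trapezoid between Q = 215 and Q = 220 of height £5: ½ · (220 + 215) · 5 = £1087.5.

Consumer surplus falls by £1087.5 hundred.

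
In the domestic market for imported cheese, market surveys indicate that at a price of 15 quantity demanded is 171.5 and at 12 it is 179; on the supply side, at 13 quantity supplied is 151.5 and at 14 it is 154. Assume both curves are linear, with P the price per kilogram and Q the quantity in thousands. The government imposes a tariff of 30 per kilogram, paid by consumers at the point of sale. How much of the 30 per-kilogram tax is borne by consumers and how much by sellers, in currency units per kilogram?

Demand slope: (179 − 171.5)/(12 − 15) = -2.5, so Qd = 209 − 2.5P.
Supply slope: (154 − 151.5)/(14 − 13) = 2.5, so Qs = 2.5P + 119.
Without the tax, 209 − 2.5P = 2.5P + 119 gives 5P = 90, so P* = 18 and Q* = 164.
With the tax collected from consumers, demand (in seller-price terms) shifts: Qd = 209 − 2.5(P + 30).
New equilibrium: consumers pay 33, sellers receive 3, Q = 126.5. (Wedge: Pb − Ps = 30.)
Burden on consumers: 15; on sellers: 15. (They sum to 30.)

Consumers bear 15 per kilogram; sellers bear 15 per kilogram.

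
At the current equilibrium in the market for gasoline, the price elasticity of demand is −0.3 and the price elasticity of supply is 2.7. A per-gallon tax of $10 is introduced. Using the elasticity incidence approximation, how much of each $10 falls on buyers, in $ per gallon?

Buyers bear ≈ $9 per gallon.

Incidence ratio: buyers' share ≈ εs / (εs + |εd|) = 2.7 / (2.7 + 0.3) = 0.9.
So buyers bear ≈ 0.9 × $10 = $9; producers bear $1.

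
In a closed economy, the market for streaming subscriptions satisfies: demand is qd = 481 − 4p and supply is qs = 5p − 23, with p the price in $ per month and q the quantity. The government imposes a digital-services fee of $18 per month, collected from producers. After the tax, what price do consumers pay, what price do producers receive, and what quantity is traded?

Consumers pay $66; producers receive $48; quantity = 217.

Without the tax, 481 − 4p = 5p − 23 gives 9p = 504, so p* = $56 and q* = 257.
With the tax collected from producers, supply shifts: qs = 5(p − 18) − 23.
Solving gives q = 217 with consumers paying $66 and producers receiving $48 (the $18 wedge).
The less price-elastic side of the market bears the larger share of a per-unit tax.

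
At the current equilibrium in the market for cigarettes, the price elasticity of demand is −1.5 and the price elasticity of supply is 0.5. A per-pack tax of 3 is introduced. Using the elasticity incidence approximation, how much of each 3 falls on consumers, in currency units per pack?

Consumers bear ≈ 0.75 per pack.

Incidence ratio: consumers' share ≈ εs / (εs + |εd|) = 0.5 / (0.5 + 1.5) = 0.25.
So consumers bear ≈ 0.25 × 3 = 0.75; suppliers bear 2.25.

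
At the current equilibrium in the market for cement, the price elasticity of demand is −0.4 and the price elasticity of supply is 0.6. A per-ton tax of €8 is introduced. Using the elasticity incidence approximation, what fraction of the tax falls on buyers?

Buyers' share ≈ 0.6.

Incidence ratio: buyers' share ≈ εs / (εs + |εd|) = 0.6 / (0.6 + 0.4) = 0.6.
Supply is the more elastic side, so buyers bear the larger share.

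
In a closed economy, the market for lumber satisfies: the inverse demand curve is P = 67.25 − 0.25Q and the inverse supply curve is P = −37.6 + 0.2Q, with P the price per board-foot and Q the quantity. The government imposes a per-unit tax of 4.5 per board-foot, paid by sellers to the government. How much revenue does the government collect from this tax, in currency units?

Tax revenue = 1003.5.

Rewrite in direct form: Qd = 269 − 4P and Qs = 5P + 188.
Before the tax: set 269 − 4P = 5P + 188 → P* = 9, Q* = 233.
With the tax collected from sellers, supply shifts: Qs = 5(P − 4.5) + 188.
Solving gives Q = 223 with consumers paying 11.5 and sellers receiving 7 (the 4.5 wedge).
Revenue = t · Q = 4.5 · 223 = 1003.5.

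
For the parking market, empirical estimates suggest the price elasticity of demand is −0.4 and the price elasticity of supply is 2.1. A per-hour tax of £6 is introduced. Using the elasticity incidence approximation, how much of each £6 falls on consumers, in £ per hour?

Consumers bear ≈ £5.04 per hour.

Incidence ratio: consumers' share ≈ εs / (εs + |εd|) = 2.1 / (2.1 + 0.4) = 0.84.
So consumers bear ≈ 0.84 × £6 = £5.04; suppliers bear £0.96.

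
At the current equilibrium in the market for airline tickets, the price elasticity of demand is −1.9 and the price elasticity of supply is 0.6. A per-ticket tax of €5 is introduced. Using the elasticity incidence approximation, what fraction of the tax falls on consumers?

Consumers' share ≈ 0.24.

Incidence ratio: consumers' share ≈ εs / (εs + |εd|) = 0.6 / (0.6 + 1.9) = 0.24.
Supply is the less elastic side, so consumers bear the smaller share.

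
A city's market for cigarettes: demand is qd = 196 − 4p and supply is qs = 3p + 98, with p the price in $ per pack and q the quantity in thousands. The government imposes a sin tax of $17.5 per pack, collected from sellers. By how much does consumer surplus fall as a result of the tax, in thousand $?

Before the tax: set 196 − 4p = 3p + 98 → p* = $14, q* = 140.
With the tax collected from sellers, supply shifts: qs = 3(p − 17.5) + 98.
Solving gives q = 110 with buyers paying $21.5 and sellers receiving $4 (the $17.5 wedge).
ΔCS is the trapezoid between Q = 110 and Q = 140 of height $7.5: ½ · (140 + 110) · 7.5 = $937.5.

Consumer surplus falls by $937.5 thousand.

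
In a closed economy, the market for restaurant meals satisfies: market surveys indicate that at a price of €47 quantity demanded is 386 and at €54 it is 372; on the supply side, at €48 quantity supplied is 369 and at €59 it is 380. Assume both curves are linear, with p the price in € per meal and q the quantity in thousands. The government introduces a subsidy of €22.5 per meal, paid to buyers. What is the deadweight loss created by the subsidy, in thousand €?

Demand slope: (372 − 386)/(54 − 47) = -2, so qd = 480 − 2p.
Supply slope: (380 − 369)/(59 − 48) = 1, so qs = p + 321.
Without the subsidy, 480 − 2p = p + 321 gives 3p = 159, so p* = €53 and q* = 374.
With a per-unit subsidy paid to buyers, each effectively pays p − 22.5, so demand becomes qd = 480 − 2(p − 22.5).
Solving gives q = 389 with buyers paying €45.5 and suppliers receiving €68 (the €22.5 wedge).
Quantity rises by |ΔQ| = |374 − 389| = 15.
DWL = ½ · t · |ΔQ| = ½ · 22.5 · 15 = €168.75.

Deadweight loss = €168.75 thousand.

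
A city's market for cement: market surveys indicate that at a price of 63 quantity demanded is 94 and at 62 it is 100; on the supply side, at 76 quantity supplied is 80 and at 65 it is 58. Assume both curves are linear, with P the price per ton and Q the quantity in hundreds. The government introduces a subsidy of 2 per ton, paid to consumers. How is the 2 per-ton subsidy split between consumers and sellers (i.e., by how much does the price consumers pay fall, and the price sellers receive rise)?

Demand slope: (100 − 94)/(62 − 63) = -6, so Qd = 472 − 6P.
Supply slope: (58 − 80)/(65 − 76) = 2, so Qs = 2P − 72.
Before the subsidy: set 472 − 6P = 2P − 72 → P* = 68, Q* = 64.
With a per-unit subsidy paid to consumers, each effectively pays P − 2, so demand becomes Qd = 472 − 6(P − 2).
Solving gives Q = 67 with consumers paying 67.5 and sellers receiving 69.5 (the 2 wedge).
Gain to consumers: 0.5; to sellers: 1.5. (They sum to 2.)

Consumers gain 0.5 per ton; sellers gain 1.5 per ton.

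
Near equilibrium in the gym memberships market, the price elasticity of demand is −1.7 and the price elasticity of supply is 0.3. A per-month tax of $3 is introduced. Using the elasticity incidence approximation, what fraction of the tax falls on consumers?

Incidence ratio: consumers' share ≈ εs / (εs + |εd|) = 0.3 / (0.3 + 1.7) = 0.15.
Supply is the less elastic side, so consumers bear the smaller share.

Consumers' share ≈ 0.15.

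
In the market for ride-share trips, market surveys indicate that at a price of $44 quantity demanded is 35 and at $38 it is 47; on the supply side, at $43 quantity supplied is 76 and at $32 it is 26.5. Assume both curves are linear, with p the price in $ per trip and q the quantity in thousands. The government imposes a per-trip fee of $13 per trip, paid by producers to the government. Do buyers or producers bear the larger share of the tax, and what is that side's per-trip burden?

Demand slope: (47 − 35)/(38 − 44) = -2, so qd = 123 − 2p.
Supply slope: (26.5 − 76)/(32 − 43) = 4.5, so qs = 4.5p − 117.5.
Without the tax, 123 − 2p = 4.5p − 117.5 gives 6.5p = 240.5, so p* = $37 and q* = 49.
With the tax collected from producers, supply shifts: qs = 4.5(p − 13) − 117.5.
New equilibrium: buyers pay $46, producers receive $33, q = 31. (Wedge: pb − ps = 13.)
Per-trip burden: buyers $9, producers $4.
Buyers take the larger share because demand is less price-elastic here (demand slope 2 vs supply slope 4.5).
The less price-elastic side of the market bears the larger share of a per-unit tax.

Buyers bear the larger share: $9 per trip.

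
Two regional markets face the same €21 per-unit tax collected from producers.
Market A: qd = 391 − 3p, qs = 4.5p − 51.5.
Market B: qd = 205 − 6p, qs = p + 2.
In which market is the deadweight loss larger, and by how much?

Market A, by €207.9.

Market A: pre-tax p* = €59, q* = 214; post-tax q = 176.2; deadweight loss = €396.9.
Market B: pre-tax p* = €29, q* = 31; post-tax q = 13; deadweight loss = €189.
Difference: €396.9 vs €189 → market A is larger by €207.9.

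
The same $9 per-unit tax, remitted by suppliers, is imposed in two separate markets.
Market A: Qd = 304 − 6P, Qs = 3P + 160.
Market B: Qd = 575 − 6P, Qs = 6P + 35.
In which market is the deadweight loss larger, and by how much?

Market A: pre-tax P* = $16, Q* = 208; post-tax Q = 190; deadweight loss = $81.
Market B: pre-tax P* = $45, Q* = 305; post-tax Q = 278; deadweight loss = $121.5.
Difference: $81 vs $121.5 → market B is larger by $40.5.

Market B, by $40.5.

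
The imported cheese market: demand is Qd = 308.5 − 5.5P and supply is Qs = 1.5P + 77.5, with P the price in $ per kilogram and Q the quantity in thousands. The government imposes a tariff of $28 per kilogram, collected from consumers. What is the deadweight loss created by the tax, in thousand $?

Without the tax, 308.5 − 5.5P = 1.5P + 77.5 gives 7P = 231, so P* = $33 and Q* = 127.
With the tax collected from consumers, demand (in seller-price terms) shifts: Qd = 308.5 − 5.5(P + 28).
New equilibrium: consumers pay $39, suppliers receive $11, Q = 94. (Wedge: Pb − Ps = 28.)
Quantity falls by |ΔQ| = |127 − 94| = 33.
DWL = ½ · t · |ΔQ| = ½ · 28 · 33 = $462.

Deadweight loss = $462 thousand.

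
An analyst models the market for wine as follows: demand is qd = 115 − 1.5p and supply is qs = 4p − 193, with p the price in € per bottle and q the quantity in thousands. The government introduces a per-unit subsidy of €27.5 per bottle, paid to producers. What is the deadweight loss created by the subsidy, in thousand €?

Without the subsidy, 115 − 1.5p = 4p − 193 gives 5.5p = 308, so p* = €56 and q* = 31.
With a per-unit subsidy paid to producers, each receives p + 27.5 per unit sold, so supply becomes qs = 4(p + 27.5) − 193.
Solving gives q = 61 with consumers paying €36 and producers receiving €63.5 (the €27.5 wedge).
Quantity rises by |ΔQ| = |31 − 61| = 30.
DWL = ½ · t · |ΔQ| = ½ · 27.5 · 30 = €412.5.

Deadweight loss = €412.5 thousand.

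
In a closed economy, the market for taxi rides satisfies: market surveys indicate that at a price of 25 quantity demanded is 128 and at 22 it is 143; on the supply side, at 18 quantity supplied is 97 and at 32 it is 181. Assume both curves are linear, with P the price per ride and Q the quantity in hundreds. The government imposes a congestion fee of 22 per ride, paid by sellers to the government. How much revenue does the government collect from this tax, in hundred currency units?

Tax revenue = 1606 hundred.

Demand slope: (143 − 128)/(22 − 25) = -5, so Qd = 253 − 5P.
Supply slope: (181 − 97)/(32 − 18) = 6, so Qs = 6P − 11.
Before the tax: set 253 − 5P = 6P − 11 → P* = 24, Q* = 133.
With the tax collected from sellers, supply shifts: Qs = 6(P − 22) − 11.
New equilibrium: buyers pay 36, sellers receive 14, Q = 73. (Wedge: Pb − Ps = 22.)
Revenue = t · Q = 22 · 73 = 1606.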